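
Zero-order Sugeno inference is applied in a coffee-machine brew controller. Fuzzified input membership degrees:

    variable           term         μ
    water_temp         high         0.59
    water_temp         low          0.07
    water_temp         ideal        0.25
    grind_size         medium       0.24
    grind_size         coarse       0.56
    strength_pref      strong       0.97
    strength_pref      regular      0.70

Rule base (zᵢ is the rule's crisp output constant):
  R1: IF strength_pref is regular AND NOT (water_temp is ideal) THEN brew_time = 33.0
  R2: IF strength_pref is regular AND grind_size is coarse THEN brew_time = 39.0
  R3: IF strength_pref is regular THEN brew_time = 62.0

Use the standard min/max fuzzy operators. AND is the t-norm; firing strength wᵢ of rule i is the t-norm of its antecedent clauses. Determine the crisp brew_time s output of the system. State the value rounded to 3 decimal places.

R1 (z=33.0): regular=0.70, ¬ideal=1−0.25=0.75; AND[min(a, b)] → w = 0.70
R2 (z=39.0): regular=0.70, coarse=0.56; AND[min(a, b)] → w = 0.56
R3 (z=62.0): regular=0.70 → w = 0.70
Weighted average = (0.70·33.0 + 0.56·39.0 + 0.70·62.0) / (0.70 + 0.56 + 0.70)
  = 88.3400 / 1.9600 = 45.071

45.071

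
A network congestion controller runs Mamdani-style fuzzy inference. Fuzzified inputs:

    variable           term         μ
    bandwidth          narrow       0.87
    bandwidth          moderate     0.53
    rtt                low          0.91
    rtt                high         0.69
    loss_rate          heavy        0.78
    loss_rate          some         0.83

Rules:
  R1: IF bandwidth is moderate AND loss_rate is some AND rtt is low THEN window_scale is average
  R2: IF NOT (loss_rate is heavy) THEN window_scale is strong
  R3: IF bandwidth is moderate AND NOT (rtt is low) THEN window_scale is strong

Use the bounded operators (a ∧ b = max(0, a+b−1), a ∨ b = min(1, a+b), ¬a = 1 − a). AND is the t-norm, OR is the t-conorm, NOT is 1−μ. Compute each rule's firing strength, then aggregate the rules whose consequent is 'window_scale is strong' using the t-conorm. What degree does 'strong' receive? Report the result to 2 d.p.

R1: moderate=0.53, some=0.83, low=0.91; AND[max(0, a+b−1)] → w = 0.27
R2: ¬heavy=1−0.78=0.22 → w = 0.22
R3: moderate=0.53, ¬low=1−0.91=0.09; AND[max(0, a+b−1)] → w = 0.00
Rules with consequent 'strong': {R2, R3} → strengths 0.22, 0.00
Aggregate via t-conorm [min(1, a+b)]: 0.22

0.22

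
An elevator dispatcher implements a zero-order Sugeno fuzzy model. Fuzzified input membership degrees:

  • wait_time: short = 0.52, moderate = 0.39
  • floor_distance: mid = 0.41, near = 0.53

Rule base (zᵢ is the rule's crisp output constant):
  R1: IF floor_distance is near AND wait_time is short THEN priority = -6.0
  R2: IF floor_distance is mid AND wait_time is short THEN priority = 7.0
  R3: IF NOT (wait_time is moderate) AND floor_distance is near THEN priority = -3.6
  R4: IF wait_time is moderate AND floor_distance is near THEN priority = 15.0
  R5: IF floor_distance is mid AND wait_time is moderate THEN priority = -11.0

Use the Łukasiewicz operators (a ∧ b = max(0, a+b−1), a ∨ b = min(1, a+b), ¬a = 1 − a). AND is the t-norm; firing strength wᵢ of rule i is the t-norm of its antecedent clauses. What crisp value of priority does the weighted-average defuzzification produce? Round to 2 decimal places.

R1 (z=-6.0): near=0.53, short=0.52; AND[max(0, a+b−1)] → w = 0.05
R2 (z=7.0): mid=0.41, short=0.52; AND[max(0, a+b−1)] → w = 0.00
R3 (z=-3.6): ¬moderate=1−0.39=0.61, near=0.53; AND[max(0, a+b−1)] → w = 0.14
R4 (z=15.0): moderate=0.39, near=0.53; AND[max(0, a+b−1)] → w = 0.00
R5 (z=-11.0): mid=0.41, moderate=0.39; AND[max(0, a+b−1)] → w = 0.00
Weighted average = (0.05·-6.0 + 0.00·7.0 + 0.14·-3.6 + 0.00·15.0 + 0.00·-11.0) / (0.05 + 0.00 + 0.14 + 0.00 + 0.00)
  = -0.8040 / 0.1900 = -4.23

-4.23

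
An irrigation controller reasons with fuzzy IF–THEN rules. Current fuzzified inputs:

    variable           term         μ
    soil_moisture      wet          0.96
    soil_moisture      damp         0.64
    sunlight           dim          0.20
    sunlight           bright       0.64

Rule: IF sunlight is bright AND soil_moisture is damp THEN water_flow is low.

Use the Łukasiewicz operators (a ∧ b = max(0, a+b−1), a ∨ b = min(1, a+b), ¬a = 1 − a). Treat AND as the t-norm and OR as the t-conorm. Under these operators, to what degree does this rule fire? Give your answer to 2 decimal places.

0.28

firing strength: bright=0.64, damp=0.64; AND[max(0, a+b−1)] → w = 0.28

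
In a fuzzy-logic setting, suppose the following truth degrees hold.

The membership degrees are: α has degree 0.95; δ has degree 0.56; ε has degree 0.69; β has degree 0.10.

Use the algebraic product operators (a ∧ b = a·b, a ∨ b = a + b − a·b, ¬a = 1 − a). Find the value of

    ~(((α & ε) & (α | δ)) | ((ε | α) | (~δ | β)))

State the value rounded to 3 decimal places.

0.003

α & ε = a·b on (0.9500, 0.6900) = 0.6555
α | δ = a + b − a·b on (0.9500, 0.5600) = 0.9780
(α & ε) & (α | δ) = a·b on (0.6555, 0.9780) = 0.6411
ε | α = a + b − a·b on (0.6900, 0.9500) = 0.9845
~δ = 1 − 0.5600 = 0.4400
~δ | β = a + b − a·b on (0.4400, 0.1000) = 0.4960
(ε | α) | (~δ | β) = a + b − a·b on (0.9845, 0.4960) = 0.9922
((α & ε) & (α | δ)) | ((ε | α) | (~δ | β)) = a + b − a·b on (0.6411, 0.9922) = 0.9972
~(((α & ε) & (α | δ)) | ((ε | α) | (~δ | β))) = 1 − 0.9972 = 0.0028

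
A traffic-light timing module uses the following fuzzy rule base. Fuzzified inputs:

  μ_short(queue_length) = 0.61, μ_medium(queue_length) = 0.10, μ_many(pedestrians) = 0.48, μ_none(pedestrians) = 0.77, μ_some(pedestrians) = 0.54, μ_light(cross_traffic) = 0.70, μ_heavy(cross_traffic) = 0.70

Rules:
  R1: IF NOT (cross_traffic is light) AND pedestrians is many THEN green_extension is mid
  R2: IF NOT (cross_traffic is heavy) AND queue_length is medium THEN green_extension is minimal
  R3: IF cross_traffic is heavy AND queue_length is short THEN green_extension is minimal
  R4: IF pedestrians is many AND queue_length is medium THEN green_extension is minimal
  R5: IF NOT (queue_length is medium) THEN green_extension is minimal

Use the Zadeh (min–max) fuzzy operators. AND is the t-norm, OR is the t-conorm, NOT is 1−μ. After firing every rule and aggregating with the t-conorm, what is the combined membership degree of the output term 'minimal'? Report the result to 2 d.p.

0.90

R1: ¬light=1−0.70=0.30, many=0.48; AND[min(a, b)] → w = 0.30
R2: ¬heavy=1−0.70=0.30, medium=0.10; AND[min(a, b)] → w = 0.10
R3: heavy=0.70, short=0.61; AND[min(a, b)] → w = 0.61
R4: many=0.48, medium=0.10; AND[min(a, b)] → w = 0.10
R5: ¬medium=1−0.10=0.90 → w = 0.90
Rules with consequent 'minimal': {R2, R3, R4, R5} → strengths 0.10, 0.61, 0.10, 0.90
Aggregate via t-conorm [max(a, b)]: 0.90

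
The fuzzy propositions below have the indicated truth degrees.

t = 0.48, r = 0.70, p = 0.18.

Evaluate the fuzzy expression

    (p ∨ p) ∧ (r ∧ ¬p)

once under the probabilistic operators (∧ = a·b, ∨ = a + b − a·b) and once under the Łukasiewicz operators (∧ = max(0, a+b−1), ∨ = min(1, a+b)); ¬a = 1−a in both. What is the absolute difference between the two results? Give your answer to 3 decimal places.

Under probabilistic:
  p ∨ p = a + b − a·b on (0.1800, 0.1800) = 0.3276
  ¬p = 1 − 0.1800 = 0.8200
  r ∧ ¬p = a·b on (0.7000, 0.8200) = 0.5740
  (p ∨ p) ∧ (r ∧ ¬p) = a·b on (0.3276, 0.5740) = 0.1880
  → value = 0.1880
Under Łukasiewicz:
  p ∨ p = min(1, a+b) on (0.18, 0.18) = 0.36
  ¬p = 1 − 0.18 = 0.82
  r ∧ ¬p = max(0, a+b−1) on (0.70, 0.82) = 0.52
  (p ∨ p) ∧ (r ∧ ¬p) = max(0, a+b−1) on (0.36, 0.52) = 0.00
  → value = 0.0000
|0.1880 − 0.0000| = 0.188

0.188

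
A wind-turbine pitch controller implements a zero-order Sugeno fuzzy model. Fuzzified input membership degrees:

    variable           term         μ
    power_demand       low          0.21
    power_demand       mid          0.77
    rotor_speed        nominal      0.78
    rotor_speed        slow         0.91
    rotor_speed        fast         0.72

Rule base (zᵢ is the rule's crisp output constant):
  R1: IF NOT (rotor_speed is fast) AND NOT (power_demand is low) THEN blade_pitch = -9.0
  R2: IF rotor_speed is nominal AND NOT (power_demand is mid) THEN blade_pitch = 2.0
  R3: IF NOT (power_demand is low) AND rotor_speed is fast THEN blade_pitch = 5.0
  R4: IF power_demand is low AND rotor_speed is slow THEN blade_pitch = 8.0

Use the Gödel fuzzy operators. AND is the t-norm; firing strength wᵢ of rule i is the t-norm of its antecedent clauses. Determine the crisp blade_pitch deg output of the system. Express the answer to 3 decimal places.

2.236

R1 (z=-9.0): ¬fast=1−0.72=0.28, ¬low=1−0.21=0.79; AND[min(a, b)] → w = 0.28
R2 (z=2.0): nominal=0.78, ¬mid=1−0.77=0.23; AND[min(a, b)] → w = 0.23
R3 (z=5.0): ¬low=1−0.21=0.79, fast=0.72; AND[min(a, b)] → w = 0.72
R4 (z=8.0): low=0.21, slow=0.91; AND[min(a, b)] → w = 0.21
Weighted average = (0.28·-9.0 + 0.23·2.0 + 0.72·5.0 + 0.21·8.0) / (0.28 + 0.23 + 0.72 + 0.21)
  = 3.2200 / 1.4400 = 2.236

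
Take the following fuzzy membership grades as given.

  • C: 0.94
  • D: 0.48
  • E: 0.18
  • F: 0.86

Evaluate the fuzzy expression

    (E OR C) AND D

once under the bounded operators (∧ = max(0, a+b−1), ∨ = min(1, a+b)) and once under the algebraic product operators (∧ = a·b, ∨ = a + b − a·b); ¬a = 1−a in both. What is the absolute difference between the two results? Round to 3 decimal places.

0.024

Under bounded:
  E OR C = min(1, a+b) on (0.18, 0.94) = 1.00
  (E OR C) AND D = max(0, a+b−1) on (1.00, 0.48) = 0.48
  → value = 0.4800
Under algebraic product:
  E OR C = a + b − a·b on (0.1800, 0.9400) = 0.9508
  (E OR C) AND D = a·b on (0.9508, 0.4800) = 0.4564
  → value = 0.4564
|0.4800 − 0.4564| = 0.024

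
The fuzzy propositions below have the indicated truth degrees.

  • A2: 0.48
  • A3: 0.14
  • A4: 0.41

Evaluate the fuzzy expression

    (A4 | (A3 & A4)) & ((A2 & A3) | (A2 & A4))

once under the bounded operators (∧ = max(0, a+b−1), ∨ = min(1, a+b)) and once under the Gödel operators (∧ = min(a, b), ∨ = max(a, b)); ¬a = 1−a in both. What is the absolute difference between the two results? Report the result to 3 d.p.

Under bounded:
  A3 & A4 = max(0, a+b−1) on (0.14, 0.41) = 0.00
  A4 | (A3 & A4) = min(1, a+b) on (0.41, 0.00) = 0.41
  A2 & A3 = max(0, a+b−1) on (0.48, 0.14) = 0.00
  A2 & A4 = max(0, a+b−1) on (0.48, 0.41) = 0.00
  (A2 & A3) | (A2 & A4) = min(1, a+b) on (0.00, 0.00) = 0.00
  (A4 | (A3 & A4)) & ((A2 & A3) | (A2 & A4)) = max(0, a+b−1) on (0.41, 0.00) = 0.00
  → value = 0.0000
Under Gödel:
  A3 & A4 = min(a, b) on (0.14, 0.41) = 0.14
  A4 | (A3 & A4) = max(a, b) on (0.41, 0.14) = 0.41
  A2 & A3 = min(a, b) on (0.48, 0.14) = 0.14
  A2 & A4 = min(a, b) on (0.48, 0.41) = 0.41
  (A2 & A3) | (A2 & A4) = max(a, b) on (0.14, 0.41) = 0.41
  (A4 | (A3 & A4)) & ((A2 & A3) | (A2 & A4)) = min(a, b) on (0.41, 0.41) = 0.41
  → value = 0.4100
|0.0000 − 0.4100| = 0.410

0.410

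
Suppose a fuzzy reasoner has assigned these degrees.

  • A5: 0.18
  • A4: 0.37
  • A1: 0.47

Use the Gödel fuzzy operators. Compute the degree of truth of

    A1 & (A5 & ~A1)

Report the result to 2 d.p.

0.18

~A1 = 1 − 0.47 = 0.53
A5 & ~A1 = min(a, b) on (0.18, 0.53) = 0.18
A1 & (A5 & ~A1) = min(a, b) on (0.47, 0.18) = 0.18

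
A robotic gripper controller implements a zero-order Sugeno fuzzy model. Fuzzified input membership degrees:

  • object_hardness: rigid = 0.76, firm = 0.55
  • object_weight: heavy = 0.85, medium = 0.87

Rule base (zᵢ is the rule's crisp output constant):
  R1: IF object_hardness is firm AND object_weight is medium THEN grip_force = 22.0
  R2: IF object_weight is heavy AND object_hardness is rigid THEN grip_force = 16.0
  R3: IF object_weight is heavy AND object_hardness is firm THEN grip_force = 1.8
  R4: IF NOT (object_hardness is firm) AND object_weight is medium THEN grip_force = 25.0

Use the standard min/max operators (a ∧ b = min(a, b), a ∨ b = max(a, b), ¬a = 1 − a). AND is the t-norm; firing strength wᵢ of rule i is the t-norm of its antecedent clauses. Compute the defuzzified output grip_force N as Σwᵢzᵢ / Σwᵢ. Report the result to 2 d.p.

R1 (z=22.0): firm=0.55, medium=0.87; AND[min(a, b)] → w = 0.55
R2 (z=16.0): heavy=0.85, rigid=0.76; AND[min(a, b)] → w = 0.76
R3 (z=1.8): heavy=0.85, firm=0.55; AND[min(a, b)] → w = 0.55
R4 (z=25.0): ¬firm=1−0.55=0.45, medium=0.87; AND[min(a, b)] → w = 0.45
Weighted average = (0.55·22.0 + 0.76·16.0 + 0.55·1.8 + 0.45·25.0) / (0.55 + 0.76 + 0.55 + 0.45)
  = 36.5000 / 2.3100 = 15.80

15.80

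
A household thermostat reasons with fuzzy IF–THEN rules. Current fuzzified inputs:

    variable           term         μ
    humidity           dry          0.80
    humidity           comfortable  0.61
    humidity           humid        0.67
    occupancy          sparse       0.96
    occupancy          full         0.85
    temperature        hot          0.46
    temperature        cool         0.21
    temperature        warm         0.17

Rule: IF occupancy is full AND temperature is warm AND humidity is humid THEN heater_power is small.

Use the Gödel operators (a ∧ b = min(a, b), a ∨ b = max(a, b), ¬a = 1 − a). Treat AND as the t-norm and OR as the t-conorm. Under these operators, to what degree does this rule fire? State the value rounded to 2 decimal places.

0.17

firing strength: full=0.85, warm=0.17, humid=0.67; AND[min(a, b)] → w = 0.17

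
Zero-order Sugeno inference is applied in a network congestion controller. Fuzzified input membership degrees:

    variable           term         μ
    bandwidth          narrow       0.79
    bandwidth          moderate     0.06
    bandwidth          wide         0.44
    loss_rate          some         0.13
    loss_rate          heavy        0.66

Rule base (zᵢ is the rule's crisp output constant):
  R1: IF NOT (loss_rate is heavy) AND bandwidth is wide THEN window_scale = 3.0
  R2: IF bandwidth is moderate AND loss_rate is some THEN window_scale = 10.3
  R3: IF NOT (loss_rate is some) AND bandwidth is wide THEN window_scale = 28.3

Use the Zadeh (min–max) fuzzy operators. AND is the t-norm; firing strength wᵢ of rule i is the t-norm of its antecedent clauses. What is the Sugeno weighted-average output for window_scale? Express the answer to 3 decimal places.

R1 (z=3.0): ¬heavy=1−0.66=0.34, wide=0.44; AND[min(a, b)] → w = 0.34
R2 (z=10.3): moderate=0.06, some=0.13; AND[min(a, b)] → w = 0.06
R3 (z=28.3): ¬some=1−0.13=0.87, wide=0.44; AND[min(a, b)] → w = 0.44
Weighted average = (0.34·3.0 + 0.06·10.3 + 0.44·28.3) / (0.34 + 0.06 + 0.44)
  = 14.0900 / 0.8400 = 16.774

16.774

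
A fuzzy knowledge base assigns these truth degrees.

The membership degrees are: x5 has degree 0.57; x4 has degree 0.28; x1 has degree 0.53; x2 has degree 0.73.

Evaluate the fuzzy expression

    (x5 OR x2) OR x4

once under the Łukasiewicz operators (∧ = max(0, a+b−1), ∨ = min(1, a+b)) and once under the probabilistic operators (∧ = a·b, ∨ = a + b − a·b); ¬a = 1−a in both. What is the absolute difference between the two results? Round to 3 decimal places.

Under Łukasiewicz:
  x5 OR x2 = min(1, a+b) on (0.57, 0.73) = 1.00
  (x5 OR x2) OR x4 = min(1, a+b) on (1.00, 0.28) = 1.00
  → value = 1.0000
Under probabilistic:
  x5 OR x2 = a + b − a·b on (0.5700, 0.7300) = 0.8839
  (x5 OR x2) OR x4 = a + b − a·b on (0.8839, 0.2800) = 0.9164
  → value = 0.9164
|1.0000 − 0.9164| = 0.084

0.084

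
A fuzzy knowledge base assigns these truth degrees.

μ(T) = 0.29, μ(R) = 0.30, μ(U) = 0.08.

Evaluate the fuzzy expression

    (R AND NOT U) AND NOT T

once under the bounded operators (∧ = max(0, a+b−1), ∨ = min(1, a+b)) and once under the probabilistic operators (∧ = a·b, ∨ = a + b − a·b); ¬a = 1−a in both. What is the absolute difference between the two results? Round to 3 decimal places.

0.196

Under bounded:
  NOT U = 1 − 0.08 = 0.92
  R AND NOT U = max(0, a+b−1) on (0.30, 0.92) = 0.22
  NOT T = 1 − 0.29 = 0.71
  (R AND NOT U) AND NOT T = max(0, a+b−1) on (0.22, 0.71) = 0.00
  → value = 0.0000
Under probabilistic:
  NOT U = 1 − 0.0800 = 0.9200
  R AND NOT U = a·b on (0.3000, 0.9200) = 0.2760
  NOT T = 1 − 0.2900 = 0.7100
  (R AND NOT U) AND NOT T = a·b on (0.2760, 0.7100) = 0.1960
  → value = 0.1960
|0.0000 − 0.1960| = 0.196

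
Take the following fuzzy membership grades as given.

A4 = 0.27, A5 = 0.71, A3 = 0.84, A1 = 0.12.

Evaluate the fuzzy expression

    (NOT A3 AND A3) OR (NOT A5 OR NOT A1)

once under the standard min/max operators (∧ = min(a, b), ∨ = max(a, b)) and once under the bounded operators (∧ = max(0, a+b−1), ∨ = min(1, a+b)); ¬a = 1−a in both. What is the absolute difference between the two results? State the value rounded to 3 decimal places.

Under standard min/max:
  NOT A3 = 1 − 0.84 = 0.16
  NOT A3 AND A3 = min(a, b) on (0.16, 0.84) = 0.16
  NOT A5 = 1 − 0.71 = 0.29
  NOT A1 = 1 − 0.12 = 0.88
  NOT A5 OR NOT A1 = max(a, b) on (0.29, 0.88) = 0.88
  (NOT A3 AND A3) OR (NOT A5 OR NOT A1) = max(a, b) on (0.16, 0.88) = 0.88
  → value = 0.8800
Under bounded:
  NOT A3 = 1 − 0.84 = 0.16
  NOT A3 AND A3 = max(0, a+b−1) on (0.16, 0.84) = 0.00
  NOT A5 = 1 − 0.71 = 0.29
  NOT A1 = 1 − 0.12 = 0.88
  NOT A5 OR NOT A1 = min(1, a+b) on (0.29, 0.88) = 1.00
  (NOT A3 AND A3) OR (NOT A5 OR NOT A1) = min(1, a+b) on (0.00, 1.00) = 1.00
  → value = 1.0000
|0.8800 − 1.0000| = 0.120

0.120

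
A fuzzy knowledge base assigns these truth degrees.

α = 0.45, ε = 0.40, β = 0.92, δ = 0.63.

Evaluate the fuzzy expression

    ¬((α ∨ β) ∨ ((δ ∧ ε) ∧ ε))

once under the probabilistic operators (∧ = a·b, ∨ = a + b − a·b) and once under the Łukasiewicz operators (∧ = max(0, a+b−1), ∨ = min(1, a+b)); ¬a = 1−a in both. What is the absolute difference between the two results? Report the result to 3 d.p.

Under probabilistic:
  α ∨ β = a + b − a·b on (0.4500, 0.9200) = 0.9560
  δ ∧ ε = a·b on (0.6300, 0.4000) = 0.2520
  (δ ∧ ε) ∧ ε = a·b on (0.2520, 0.4000) = 0.1008
  (α ∨ β) ∨ ((δ ∧ ε) ∧ ε) = a + b − a·b on (0.9560, 0.1008) = 0.9604
  ¬((α ∨ β) ∨ ((δ ∧ ε) ∧ ε)) = 1 − 0.9604 = 0.0396
  → value = 0.0396
Under Łukasiewicz:
  α ∨ β = min(1, a+b) on (0.45, 0.92) = 1.00
  δ ∧ ε = max(0, a+b−1) on (0.63, 0.40) = 0.03
  (δ ∧ ε) ∧ ε = max(0, a+b−1) on (0.03, 0.40) = 0.00
  (α ∨ β) ∨ ((δ ∧ ε) ∧ ε) = min(1, a+b) on (1.00, 0.00) = 1.00
  ¬((α ∨ β) ∨ ((δ ∧ ε) ∧ ε)) = 1 − 1.00 = 0.00
  → value = 0.0000
|0.0396 − 0.0000| = 0.040

0.040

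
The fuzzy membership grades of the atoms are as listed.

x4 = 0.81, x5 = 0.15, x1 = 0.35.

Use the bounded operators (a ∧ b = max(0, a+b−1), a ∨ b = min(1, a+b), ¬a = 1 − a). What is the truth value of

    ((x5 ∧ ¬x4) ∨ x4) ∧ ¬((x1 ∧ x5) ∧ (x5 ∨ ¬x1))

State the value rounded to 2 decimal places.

0.81

¬x4 = 1 − 0.81 = 0.19
x5 ∧ ¬x4 = max(0, a+b−1) on (0.15, 0.19) = 0.00
(x5 ∧ ¬x4) ∨ x4 = min(1, a+b) on (0.00, 0.81) = 0.81
x1 ∧ x5 = max(0, a+b−1) on (0.35, 0.15) = 0.00
¬x1 = 1 − 0.35 = 0.65
x5 ∨ ¬x1 = min(1, a+b) on (0.15, 0.65) = 0.80
(x1 ∧ x5) ∧ (x5 ∨ ¬x1) = max(0, a+b−1) on (0.00, 0.80) = 0.00
¬((x1 ∧ x5) ∧ (x5 ∨ ¬x1)) = 1 − 0.00 = 1.00
((x5 ∧ ¬x4) ∨ x4) ∧ ¬((x1 ∧ x5) ∧ (x5 ∨ ¬x1)) = max(0, a+b−1) on (0.81, 1.00) = 0.81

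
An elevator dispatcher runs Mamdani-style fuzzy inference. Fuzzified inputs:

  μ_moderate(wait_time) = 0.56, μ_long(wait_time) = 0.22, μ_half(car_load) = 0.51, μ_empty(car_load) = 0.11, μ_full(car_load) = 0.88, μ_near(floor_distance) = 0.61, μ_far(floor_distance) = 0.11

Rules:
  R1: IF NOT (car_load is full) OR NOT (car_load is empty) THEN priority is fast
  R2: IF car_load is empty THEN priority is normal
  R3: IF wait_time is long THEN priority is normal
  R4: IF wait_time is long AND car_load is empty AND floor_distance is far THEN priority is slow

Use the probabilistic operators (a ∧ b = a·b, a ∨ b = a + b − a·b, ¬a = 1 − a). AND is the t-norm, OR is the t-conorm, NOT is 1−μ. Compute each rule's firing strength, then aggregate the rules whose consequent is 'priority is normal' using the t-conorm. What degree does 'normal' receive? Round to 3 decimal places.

0.306

R1: ¬full=1−0.88=0.12, ¬empty=1−0.11=0.89; OR[a + b − a·b] → w = 0.9032
R2: empty=0.11 → w = 0.1100
R3: long=0.22 → w = 0.2200
R4: long=0.22, empty=0.11, far=0.11; AND[a·b] → w = 0.0027
Rules with consequent 'normal': {R2, R3} → strengths 0.1100, 0.2200
Aggregate via t-conorm [a + b − a·b]: 0.3058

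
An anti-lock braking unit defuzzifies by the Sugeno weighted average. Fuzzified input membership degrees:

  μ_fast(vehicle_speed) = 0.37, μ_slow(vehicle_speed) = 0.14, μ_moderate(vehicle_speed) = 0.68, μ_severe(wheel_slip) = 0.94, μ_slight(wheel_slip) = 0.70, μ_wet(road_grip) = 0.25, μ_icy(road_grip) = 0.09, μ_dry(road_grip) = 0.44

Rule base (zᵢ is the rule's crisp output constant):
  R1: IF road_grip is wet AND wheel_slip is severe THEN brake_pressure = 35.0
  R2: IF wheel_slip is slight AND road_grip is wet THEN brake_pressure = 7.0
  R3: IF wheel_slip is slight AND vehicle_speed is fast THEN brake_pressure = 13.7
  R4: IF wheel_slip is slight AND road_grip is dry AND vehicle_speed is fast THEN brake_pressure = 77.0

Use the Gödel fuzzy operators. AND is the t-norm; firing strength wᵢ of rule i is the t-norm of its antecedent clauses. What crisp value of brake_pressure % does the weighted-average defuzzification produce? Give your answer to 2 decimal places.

R1 (z=35.0): wet=0.25, severe=0.94; AND[min(a, b)] → w = 0.25
R2 (z=7.0): slight=0.70, wet=0.25; AND[min(a, b)] → w = 0.25
R3 (z=13.7): slight=0.70, fast=0.37; AND[min(a, b)] → w = 0.37
R4 (z=77.0): slight=0.70, dry=0.44, fast=0.37; AND[min(a, b)] → w = 0.37
Weighted average = (0.25·35.0 + 0.25·7.0 + 0.37·13.7 + 0.37·77.0) / (0.25 + 0.25 + 0.37 + 0.37)
  = 44.0590 / 1.2400 = 35.53

35.53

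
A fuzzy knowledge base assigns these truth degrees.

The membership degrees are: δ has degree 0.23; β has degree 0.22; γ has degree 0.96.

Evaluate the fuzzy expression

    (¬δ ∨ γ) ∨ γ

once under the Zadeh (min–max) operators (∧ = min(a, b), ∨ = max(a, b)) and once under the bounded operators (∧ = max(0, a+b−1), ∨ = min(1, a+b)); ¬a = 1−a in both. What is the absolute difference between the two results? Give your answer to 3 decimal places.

Under Zadeh (min–max):
  ¬δ = 1 − 0.23 = 0.77
  ¬δ ∨ γ = max(a, b) on (0.77, 0.96) = 0.96
  (¬δ ∨ γ) ∨ γ = max(a, b) on (0.96, 0.96) = 0.96
  → value = 0.9600
Under bounded:
  ¬δ = 1 − 0.23 = 0.77
  ¬δ ∨ γ = min(1, a+b) on (0.77, 0.96) = 1.00
  (¬δ ∨ γ) ∨ γ = min(1, a+b) on (1.00, 0.96) = 1.00
  → value = 1.0000
|0.9600 − 1.0000| = 0.040

0.040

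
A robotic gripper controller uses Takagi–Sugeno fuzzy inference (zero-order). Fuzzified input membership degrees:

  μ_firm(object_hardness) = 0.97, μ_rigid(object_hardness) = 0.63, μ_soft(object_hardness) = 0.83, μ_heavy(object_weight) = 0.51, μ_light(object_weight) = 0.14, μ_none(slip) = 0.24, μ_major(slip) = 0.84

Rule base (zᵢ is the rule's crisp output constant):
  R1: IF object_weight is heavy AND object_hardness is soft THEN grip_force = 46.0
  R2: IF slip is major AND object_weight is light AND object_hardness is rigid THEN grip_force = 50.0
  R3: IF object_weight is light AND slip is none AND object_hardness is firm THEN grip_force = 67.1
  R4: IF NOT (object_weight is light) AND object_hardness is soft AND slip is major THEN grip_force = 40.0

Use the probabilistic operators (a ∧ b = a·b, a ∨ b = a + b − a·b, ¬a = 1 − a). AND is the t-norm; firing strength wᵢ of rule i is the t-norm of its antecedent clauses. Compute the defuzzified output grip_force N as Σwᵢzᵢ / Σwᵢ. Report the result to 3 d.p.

R1 (z=46.0): heavy=0.51, soft=0.83; AND[a·b] → w = 0.4233
R2 (z=50.0): major=0.84, light=0.14, rigid=0.63; AND[a·b] → w = 0.0741
R3 (z=67.1): light=0.14, none=0.24, firm=0.97; AND[a·b] → w = 0.0326
R4 (z=40.0): ¬light=1−0.14=0.86, soft=0.83, major=0.84; AND[a·b] → w = 0.5996
Weighted average = (0.4233·46.0 + 0.0741·50.0 + 0.0326·67.1 + 0.5996·40.0) / (0.4233 + 0.0741 + 0.0326 + 0.5996)
  = 49.3468 / 1.1296 = 43.686

43.686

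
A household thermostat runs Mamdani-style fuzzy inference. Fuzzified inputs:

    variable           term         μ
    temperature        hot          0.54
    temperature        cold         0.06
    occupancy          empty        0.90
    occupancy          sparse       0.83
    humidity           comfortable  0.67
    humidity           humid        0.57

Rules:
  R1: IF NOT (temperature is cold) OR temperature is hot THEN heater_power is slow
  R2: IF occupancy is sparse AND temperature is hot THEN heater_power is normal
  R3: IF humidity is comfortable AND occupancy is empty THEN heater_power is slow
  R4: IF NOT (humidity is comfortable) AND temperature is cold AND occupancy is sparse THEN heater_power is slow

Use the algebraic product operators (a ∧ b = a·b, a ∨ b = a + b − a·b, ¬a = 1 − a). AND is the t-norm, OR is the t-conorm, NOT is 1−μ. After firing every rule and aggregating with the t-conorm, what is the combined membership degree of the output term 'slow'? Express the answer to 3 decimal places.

0.989

R1: ¬cold=1−0.06=0.94, hot=0.54; OR[a + b − a·b] → w = 0.9724
R2: sparse=0.83, hot=0.54; AND[a·b] → w = 0.4482
R3: comfortable=0.67, empty=0.90; AND[a·b] → w = 0.6030
R4: ¬comfortable=1−0.67=0.33, cold=0.06, sparse=0.83; AND[a·b] → w = 0.0164
Rules with consequent 'slow': {R1, R3, R4} → strengths 0.9724, 0.6030, 0.0164
Aggregate via t-conorm [a + b − a·b]: 0.9892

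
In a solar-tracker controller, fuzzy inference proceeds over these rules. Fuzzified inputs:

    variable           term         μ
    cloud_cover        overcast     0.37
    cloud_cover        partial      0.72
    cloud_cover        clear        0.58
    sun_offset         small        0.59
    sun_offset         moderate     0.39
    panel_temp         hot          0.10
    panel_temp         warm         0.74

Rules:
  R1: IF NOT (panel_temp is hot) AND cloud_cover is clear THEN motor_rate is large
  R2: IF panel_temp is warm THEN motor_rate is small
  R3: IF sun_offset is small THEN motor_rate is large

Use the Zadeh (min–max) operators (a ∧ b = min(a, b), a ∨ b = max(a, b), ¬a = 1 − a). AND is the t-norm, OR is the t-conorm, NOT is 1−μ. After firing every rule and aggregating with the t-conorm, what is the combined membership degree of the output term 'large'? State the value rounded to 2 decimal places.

R1: ¬hot=1−0.10=0.90, clear=0.58; AND[min(a, b)] → w = 0.58
R2: warm=0.74 → w = 0.74
R3: small=0.59 → w = 0.59
Rules with consequent 'large': {R1, R3} → strengths 0.58, 0.59
Aggregate via t-conorm [max(a, b)]: 0.59

0.59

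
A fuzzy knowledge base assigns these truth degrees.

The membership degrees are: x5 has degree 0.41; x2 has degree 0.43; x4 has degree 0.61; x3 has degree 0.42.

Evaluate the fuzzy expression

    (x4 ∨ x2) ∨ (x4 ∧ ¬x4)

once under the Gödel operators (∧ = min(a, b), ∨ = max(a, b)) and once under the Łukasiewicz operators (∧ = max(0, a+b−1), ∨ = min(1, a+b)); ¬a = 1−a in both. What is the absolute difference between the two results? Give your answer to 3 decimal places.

0.390

Under Gödel:
  x4 ∨ x2 = max(a, b) on (0.61, 0.43) = 0.61
  ¬x4 = 1 − 0.61 = 0.39
  x4 ∧ ¬x4 = min(a, b) on (0.61, 0.39) = 0.39
  (x4 ∨ x2) ∨ (x4 ∧ ¬x4) = max(a, b) on (0.61, 0.39) = 0.61
  → value = 0.6100
Under Łukasiewicz:
  x4 ∨ x2 = min(1, a+b) on (0.61, 0.43) = 1.00
  ¬x4 = 1 − 0.61 = 0.39
  x4 ∧ ¬x4 = max(0, a+b−1) on (0.61, 0.39) = 0.00
  (x4 ∨ x2) ∨ (x4 ∧ ¬x4) = min(1, a+b) on (1.00, 0.00) = 1.00
  → value = 1.0000
|0.6100 − 1.0000| = 0.390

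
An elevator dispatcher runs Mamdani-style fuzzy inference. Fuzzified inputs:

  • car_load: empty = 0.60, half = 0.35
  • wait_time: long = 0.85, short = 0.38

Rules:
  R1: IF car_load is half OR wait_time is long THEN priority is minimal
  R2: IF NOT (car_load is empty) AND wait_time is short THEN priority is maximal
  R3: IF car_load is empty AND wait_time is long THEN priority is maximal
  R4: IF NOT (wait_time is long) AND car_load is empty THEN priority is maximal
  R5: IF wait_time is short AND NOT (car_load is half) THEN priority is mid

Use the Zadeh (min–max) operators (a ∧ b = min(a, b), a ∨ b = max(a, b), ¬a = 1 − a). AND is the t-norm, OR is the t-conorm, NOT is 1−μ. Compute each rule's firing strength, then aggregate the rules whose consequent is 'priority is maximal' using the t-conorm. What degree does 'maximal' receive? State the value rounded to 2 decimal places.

0.60

R1: half=0.35, long=0.85; OR[max(a, b)] → w = 0.85
R2: ¬empty=1−0.60=0.40, short=0.38; AND[min(a, b)] → w = 0.38
R3: empty=0.60, long=0.85; AND[min(a, b)] → w = 0.60
R4: ¬long=1−0.85=0.15, empty=0.60; AND[min(a, b)] → w = 0.15
R5: short=0.38, ¬half=1−0.35=0.65; AND[min(a, b)] → w = 0.38
Rules with consequent 'maximal': {R2, R3, R4} → strengths 0.38, 0.60, 0.15
Aggregate via t-conorm [max(a, b)]: 0.60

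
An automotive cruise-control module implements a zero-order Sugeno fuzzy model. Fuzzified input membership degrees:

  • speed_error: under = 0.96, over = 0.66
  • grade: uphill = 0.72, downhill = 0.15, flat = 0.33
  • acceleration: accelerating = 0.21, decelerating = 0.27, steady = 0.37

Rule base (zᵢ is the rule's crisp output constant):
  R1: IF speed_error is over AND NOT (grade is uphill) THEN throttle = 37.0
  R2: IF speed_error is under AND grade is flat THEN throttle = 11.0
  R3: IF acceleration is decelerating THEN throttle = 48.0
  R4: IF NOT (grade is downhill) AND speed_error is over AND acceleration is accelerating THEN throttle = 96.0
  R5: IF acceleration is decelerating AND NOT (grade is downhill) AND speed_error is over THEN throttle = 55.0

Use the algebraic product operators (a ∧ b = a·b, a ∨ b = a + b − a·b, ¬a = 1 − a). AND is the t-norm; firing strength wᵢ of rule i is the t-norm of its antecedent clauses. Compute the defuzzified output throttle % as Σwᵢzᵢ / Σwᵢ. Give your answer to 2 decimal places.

R1 (z=37.0): over=0.66, ¬uphill=1−0.72=0.28; AND[a·b] → w = 0.1848
R2 (z=11.0): under=0.96, flat=0.33; AND[a·b] → w = 0.3168
R3 (z=48.0): decelerating=0.27 → w = 0.2700
R4 (z=96.0): ¬downhill=1−0.15=0.85, over=0.66, accelerating=0.21; AND[a·b] → w = 0.1178
R5 (z=55.0): decelerating=0.27, ¬downhill=1−0.15=0.85, over=0.66; AND[a·b] → w = 0.1515
Weighted average = (0.1848·37.0 + 0.3168·11.0 + 0.2700·48.0 + 0.1178·96.0 + 0.1515·55.0) / (0.1848 + 0.3168 + 0.2700 + 0.1178 + 0.1515)
  = 42.9230 / 1.0409 = 41.24

41.24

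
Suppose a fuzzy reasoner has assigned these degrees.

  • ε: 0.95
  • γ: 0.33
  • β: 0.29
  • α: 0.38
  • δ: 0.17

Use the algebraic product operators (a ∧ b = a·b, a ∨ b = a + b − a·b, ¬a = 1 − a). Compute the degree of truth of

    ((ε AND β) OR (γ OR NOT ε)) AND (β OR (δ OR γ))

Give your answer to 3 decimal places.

0.326

ε AND β = a·b on (0.9500, 0.2900) = 0.2755
NOT ε = 1 − 0.9500 = 0.0500
γ OR NOT ε = a + b − a·b on (0.3300, 0.0500) = 0.3635
(ε AND β) OR (γ OR NOT ε) = a + b − a·b on (0.2755, 0.3635) = 0.5389
δ OR γ = a + b − a·b on (0.1700, 0.3300) = 0.4439
β OR (δ OR γ) = a + b − a·b on (0.2900, 0.4439) = 0.6052
((ε AND β) OR (γ OR NOT ε)) AND (β OR (δ OR γ)) = a·b on (0.5389, 0.6052) = 0.3261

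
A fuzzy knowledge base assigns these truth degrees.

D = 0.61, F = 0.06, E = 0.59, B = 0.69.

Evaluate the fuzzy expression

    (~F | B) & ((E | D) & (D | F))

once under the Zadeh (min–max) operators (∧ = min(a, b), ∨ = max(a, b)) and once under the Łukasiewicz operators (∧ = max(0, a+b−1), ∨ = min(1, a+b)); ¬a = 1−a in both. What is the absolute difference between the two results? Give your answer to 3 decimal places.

Under Zadeh (min–max):
  ~F = 1 − 0.06 = 0.94
  ~F | B = max(a, b) on (0.94, 0.69) = 0.94
  E | D = max(a, b) on (0.59, 0.61) = 0.61
  D | F = max(a, b) on (0.61, 0.06) = 0.61
  (E | D) & (D | F) = min(a, b) on (0.61, 0.61) = 0.61
  (~F | B) & ((E | D) & (D | F)) = min(a, b) on (0.94, 0.61) = 0.61
  → value = 0.6100
Under Łukasiewicz:
  ~F = 1 − 0.06 = 0.94
  ~F | B = min(1, a+b) on (0.94, 0.69) = 1.00
  E | D = min(1, a+b) on (0.59, 0.61) = 1.00
  D | F = min(1, a+b) on (0.61, 0.06) = 0.67
  (E | D) & (D | F) = max(0, a+b−1) on (1.00, 0.67) = 0.67
  (~F | B) & ((E | D) & (D | F)) = max(0, a+b−1) on (1.00, 0.67) = 0.67
  → value = 0.6700
|0.6100 − 0.6700| = 0.060

0.060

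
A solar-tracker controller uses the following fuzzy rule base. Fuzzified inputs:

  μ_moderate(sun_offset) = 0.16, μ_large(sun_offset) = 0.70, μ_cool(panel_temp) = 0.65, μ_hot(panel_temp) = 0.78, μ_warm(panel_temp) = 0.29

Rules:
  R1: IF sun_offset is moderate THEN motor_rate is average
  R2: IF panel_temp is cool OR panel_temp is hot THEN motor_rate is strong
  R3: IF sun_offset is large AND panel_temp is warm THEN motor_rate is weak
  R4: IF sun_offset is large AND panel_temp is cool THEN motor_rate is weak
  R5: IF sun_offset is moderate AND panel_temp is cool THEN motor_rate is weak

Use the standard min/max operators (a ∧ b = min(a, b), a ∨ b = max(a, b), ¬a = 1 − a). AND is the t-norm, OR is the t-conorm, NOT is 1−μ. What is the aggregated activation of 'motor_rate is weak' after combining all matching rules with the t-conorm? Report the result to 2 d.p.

R1: moderate=0.16 → w = 0.16
R2: cool=0.65, hot=0.78; OR[max(a, b)] → w = 0.78
R3: large=0.70, warm=0.29; AND[min(a, b)] → w = 0.29
R4: large=0.70, cool=0.65; AND[min(a, b)] → w = 0.65
R5: moderate=0.16, cool=0.65; AND[min(a, b)] → w = 0.16
Rules with consequent 'weak': {R3, R4, R5} → strengths 0.29, 0.65, 0.16
Aggregate via t-conorm [max(a, b)]: 0.65

0.65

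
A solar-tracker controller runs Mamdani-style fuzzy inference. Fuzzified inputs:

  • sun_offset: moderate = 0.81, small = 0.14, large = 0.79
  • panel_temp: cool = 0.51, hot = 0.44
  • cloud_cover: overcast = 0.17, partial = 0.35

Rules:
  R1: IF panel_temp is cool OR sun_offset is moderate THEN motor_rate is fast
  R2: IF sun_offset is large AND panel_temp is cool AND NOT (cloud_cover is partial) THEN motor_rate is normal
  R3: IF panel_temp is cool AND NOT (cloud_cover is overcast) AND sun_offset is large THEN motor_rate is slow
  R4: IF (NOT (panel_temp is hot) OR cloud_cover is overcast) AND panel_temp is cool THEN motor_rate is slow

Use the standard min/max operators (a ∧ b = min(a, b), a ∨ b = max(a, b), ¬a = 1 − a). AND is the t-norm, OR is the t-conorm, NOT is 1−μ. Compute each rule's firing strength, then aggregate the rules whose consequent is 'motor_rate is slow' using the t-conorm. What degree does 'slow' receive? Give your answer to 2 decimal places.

0.51

R1: cool=0.51, moderate=0.81; OR[max(a, b)] → w = 0.81
R2: large=0.79, cool=0.51, ¬partial=1−0.35=0.65; AND[min(a, b)] → w = 0.51
R3: cool=0.51, ¬overcast=1−0.17=0.83, large=0.79; AND[min(a, b)] → w = 0.51
R4: (¬hot=1−0.44=0.56 OR overcast=0.17) = 0.56; AND[min(a, b)] with cool=0.51 → w = 0.51
Rules with consequent 'slow': {R3, R4} → strengths 0.51, 0.51
Aggregate via t-conorm [max(a, b)]: 0.51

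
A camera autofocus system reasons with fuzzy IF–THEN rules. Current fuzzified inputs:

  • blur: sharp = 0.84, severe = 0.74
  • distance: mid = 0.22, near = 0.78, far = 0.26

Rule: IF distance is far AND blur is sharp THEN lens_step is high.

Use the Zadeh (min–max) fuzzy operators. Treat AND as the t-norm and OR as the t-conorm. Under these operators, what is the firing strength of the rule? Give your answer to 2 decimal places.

0.26

firing strength: far=0.26, sharp=0.84; AND[min(a, b)] → w = 0.26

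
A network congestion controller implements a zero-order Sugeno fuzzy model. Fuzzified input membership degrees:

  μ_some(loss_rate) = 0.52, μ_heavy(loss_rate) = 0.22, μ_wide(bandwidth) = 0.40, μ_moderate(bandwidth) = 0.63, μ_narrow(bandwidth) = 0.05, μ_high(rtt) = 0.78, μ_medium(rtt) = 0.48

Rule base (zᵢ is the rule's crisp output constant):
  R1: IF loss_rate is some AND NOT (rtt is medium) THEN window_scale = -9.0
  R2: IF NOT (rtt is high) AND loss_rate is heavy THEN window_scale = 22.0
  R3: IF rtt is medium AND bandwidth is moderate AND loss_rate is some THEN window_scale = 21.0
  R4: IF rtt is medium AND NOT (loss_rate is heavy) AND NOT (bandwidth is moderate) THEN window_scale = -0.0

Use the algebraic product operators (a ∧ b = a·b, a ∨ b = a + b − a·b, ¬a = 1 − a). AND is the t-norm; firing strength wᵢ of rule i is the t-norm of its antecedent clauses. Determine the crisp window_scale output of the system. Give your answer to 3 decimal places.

3.146

R1 (z=-9.0): some=0.52, ¬medium=1−0.48=0.52; AND[a·b] → w = 0.2704
R2 (z=22.0): ¬high=1−0.78=0.22, heavy=0.22; AND[a·b] → w = 0.0484
R3 (z=21.0): medium=0.48, moderate=0.63, some=0.52; AND[a·b] → w = 0.1572
R4 (z=-0.0): medium=0.48, ¬heavy=1−0.22=0.78, ¬moderate=1−0.63=0.37; AND[a·b] → w = 0.1385
Weighted average = (0.2704·-9.0 + 0.0484·22.0 + 0.1572·21.0 + 0.1385·-0.0) / (0.2704 + 0.0484 + 0.1572 + 0.1385)
  = 1.9334 / 0.6146 = 3.146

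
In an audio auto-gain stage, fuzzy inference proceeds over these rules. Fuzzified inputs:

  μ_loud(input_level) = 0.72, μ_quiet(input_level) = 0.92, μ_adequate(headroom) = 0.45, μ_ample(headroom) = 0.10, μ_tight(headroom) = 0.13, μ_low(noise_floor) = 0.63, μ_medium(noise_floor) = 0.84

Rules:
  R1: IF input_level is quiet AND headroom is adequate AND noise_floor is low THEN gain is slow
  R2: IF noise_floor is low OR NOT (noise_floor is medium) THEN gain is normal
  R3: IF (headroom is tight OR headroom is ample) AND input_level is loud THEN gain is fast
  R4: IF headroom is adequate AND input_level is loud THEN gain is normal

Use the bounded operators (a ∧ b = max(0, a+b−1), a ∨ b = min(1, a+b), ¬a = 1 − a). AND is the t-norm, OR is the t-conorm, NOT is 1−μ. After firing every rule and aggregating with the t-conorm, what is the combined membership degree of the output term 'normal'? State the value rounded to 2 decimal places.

0.96

R1: quiet=0.92, adequate=0.45, low=0.63; AND[max(0, a+b−1)] → w = 0.00
R2: low=0.63, ¬medium=1−0.84=0.16; OR[min(1, a+b)] → w = 0.79
R3: (tight=0.13 OR ample=0.10) = 0.23; AND[max(0, a+b−1)] with loud=0.72 → w = 0.00
R4: adequate=0.45, loud=0.72; AND[max(0, a+b−1)] → w = 0.17
Rules with consequent 'normal': {R2, R4} → strengths 0.79, 0.17
Aggregate via t-conorm [min(1, a+b)]: 0.96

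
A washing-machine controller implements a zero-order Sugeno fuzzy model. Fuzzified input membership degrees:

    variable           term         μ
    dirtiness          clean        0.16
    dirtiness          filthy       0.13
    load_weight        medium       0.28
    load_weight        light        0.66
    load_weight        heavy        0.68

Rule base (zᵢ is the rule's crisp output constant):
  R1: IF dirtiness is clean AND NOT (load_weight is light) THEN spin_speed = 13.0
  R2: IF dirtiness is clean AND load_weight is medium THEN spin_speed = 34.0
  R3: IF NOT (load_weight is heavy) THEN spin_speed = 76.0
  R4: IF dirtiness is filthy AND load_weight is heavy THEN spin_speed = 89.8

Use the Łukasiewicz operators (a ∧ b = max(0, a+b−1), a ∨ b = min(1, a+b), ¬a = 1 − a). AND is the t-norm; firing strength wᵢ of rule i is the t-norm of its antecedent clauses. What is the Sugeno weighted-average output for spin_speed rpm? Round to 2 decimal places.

R1 (z=13.0): clean=0.16, ¬light=1−0.66=0.34; AND[max(0, a+b−1)] → w = 0.00
R2 (z=34.0): clean=0.16, medium=0.28; AND[max(0, a+b−1)] → w = 0.00
R3 (z=76.0): ¬heavy=1−0.68=0.32 → w = 0.32
R4 (z=89.8): filthy=0.13, heavy=0.68; AND[max(0, a+b−1)] → w = 0.00
Weighted average = (0.00·13.0 + 0.00·34.0 + 0.32·76.0 + 0.00·89.8) / (0.00 + 0.00 + 0.32 + 0.00)
  = 24.3200 / 0.3200 = 76.00

76.00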